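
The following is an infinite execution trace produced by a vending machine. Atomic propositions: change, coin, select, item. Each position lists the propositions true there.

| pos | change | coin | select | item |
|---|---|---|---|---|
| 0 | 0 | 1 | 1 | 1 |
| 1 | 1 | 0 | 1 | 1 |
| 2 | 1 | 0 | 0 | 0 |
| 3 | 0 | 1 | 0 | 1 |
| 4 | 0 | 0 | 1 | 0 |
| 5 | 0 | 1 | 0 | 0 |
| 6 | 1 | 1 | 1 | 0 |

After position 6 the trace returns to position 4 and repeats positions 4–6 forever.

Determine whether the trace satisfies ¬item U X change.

Walking from position 0: X change first holds at position 0, and ¬item holds at every earlier position along the way, so ¬item U X change holds.

Holds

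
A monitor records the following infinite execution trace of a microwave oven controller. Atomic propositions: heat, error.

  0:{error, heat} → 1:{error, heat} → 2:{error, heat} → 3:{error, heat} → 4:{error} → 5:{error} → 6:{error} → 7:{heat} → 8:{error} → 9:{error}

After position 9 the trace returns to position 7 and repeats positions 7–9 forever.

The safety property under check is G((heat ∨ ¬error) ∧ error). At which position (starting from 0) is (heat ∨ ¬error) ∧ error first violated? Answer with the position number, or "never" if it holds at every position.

4

Check (heat ∨ ¬error) ∧ error at each position in order: 0 ✓, 1 ✓, 2 ✓, 3 ✓.
At position 4 the labels are {error}, so (heat ∨ ¬error) ∧ error is false there. This is the first violation.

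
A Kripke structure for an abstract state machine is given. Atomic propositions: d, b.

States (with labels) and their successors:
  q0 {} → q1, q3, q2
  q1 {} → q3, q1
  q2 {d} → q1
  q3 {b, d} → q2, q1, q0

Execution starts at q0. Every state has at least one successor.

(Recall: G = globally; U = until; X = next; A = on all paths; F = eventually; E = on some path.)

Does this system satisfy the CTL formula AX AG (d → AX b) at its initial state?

States satisfying AG (d → AX b): ∅.
States satisfying AX AG (d → AX b): ∅.
q0 ∉ Sat(AX AG (d → AX b)).

Does not hold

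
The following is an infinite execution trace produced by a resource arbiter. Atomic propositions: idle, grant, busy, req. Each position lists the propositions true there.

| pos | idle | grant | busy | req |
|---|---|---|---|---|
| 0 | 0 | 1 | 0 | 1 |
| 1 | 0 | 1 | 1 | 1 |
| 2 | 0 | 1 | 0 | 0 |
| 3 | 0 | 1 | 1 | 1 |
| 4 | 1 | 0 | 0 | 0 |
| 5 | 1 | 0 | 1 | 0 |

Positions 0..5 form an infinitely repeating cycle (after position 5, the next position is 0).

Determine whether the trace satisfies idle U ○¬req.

Walking from position 0: at position 0, ○¬req has not yet held and idle fails, so idle U ○¬req is false.

Does not hold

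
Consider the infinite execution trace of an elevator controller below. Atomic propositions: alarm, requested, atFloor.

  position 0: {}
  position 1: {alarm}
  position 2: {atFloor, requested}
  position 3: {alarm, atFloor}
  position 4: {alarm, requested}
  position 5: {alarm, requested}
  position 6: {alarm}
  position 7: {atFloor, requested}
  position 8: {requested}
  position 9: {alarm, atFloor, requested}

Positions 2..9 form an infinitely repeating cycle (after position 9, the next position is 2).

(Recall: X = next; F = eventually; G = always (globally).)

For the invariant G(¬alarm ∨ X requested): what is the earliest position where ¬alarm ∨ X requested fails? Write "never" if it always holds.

Check ¬alarm ∨ X requested at each position in order: 0 ✓, 1 ✓, 2 ✓, 3 ✓, 4 ✓.
At position 5 the labels are {alarm, requested} and the next position 6 has {alarm}, so ¬alarm ∨ X requested is false there. This is the first violation.

5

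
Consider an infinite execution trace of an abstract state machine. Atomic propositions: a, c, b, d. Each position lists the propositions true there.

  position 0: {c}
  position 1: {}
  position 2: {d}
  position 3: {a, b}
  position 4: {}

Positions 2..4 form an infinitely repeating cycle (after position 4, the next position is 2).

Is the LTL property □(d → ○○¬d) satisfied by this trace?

Yes

d → ○○¬d holds at every position 0..4, and those are all positions ever visited, so □(d → ○○¬d) holds.
Positions where d holds: 2.
Check ○○¬d at each: 2→ok.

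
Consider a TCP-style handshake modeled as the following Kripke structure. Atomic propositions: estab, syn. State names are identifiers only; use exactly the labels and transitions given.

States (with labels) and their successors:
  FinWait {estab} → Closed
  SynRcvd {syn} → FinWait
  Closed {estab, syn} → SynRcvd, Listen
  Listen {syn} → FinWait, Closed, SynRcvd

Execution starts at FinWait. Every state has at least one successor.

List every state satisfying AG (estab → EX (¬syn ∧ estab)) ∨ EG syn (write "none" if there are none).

{Closed, Listen}

States satisfying estab → EX (¬syn ∧ estab): {SynRcvd, Listen}.
States satisfying AG (estab → EX (¬syn ∧ estab)): ∅.
States satisfying syn: {SynRcvd, Closed, Listen}.
States satisfying EG syn: {Closed, Listen}.
States satisfying AG (estab → EX (¬syn ∧ estab)) ∨ EG syn: {Closed, Listen}.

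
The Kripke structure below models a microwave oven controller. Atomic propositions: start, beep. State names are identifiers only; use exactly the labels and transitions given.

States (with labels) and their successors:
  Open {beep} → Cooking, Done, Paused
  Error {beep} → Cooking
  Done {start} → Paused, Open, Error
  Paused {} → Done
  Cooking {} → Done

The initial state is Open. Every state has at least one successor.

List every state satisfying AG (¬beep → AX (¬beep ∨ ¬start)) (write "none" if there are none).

States satisfying ¬beep → AX (¬beep ∨ ¬start): {Open, Error, Done, Paused, Cooking}.
States satisfying AG (¬beep → AX (¬beep ∨ ¬start)): {Open, Error, Done, Paused, Cooking}.

{Open, Error, Done, Paused, Cooking}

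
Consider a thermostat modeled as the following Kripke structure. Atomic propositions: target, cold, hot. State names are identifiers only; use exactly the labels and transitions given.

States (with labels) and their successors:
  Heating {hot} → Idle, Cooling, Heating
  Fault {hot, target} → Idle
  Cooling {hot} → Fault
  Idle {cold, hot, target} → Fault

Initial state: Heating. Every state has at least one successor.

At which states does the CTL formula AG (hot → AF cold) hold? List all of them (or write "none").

States satisfying hot → AF cold: {Fault, Cooling, Idle}.
States satisfying AG (hot → AF cold): {Fault, Cooling, Idle}.

{Fault, Cooling, Idle}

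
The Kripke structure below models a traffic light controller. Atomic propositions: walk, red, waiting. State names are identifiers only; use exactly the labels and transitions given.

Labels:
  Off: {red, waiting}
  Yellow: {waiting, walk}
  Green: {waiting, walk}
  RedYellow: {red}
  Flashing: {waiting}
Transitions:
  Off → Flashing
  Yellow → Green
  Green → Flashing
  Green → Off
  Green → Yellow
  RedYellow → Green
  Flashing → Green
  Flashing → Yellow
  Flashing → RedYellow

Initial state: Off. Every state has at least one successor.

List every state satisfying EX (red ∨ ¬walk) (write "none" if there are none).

States satisfying red ∨ ¬walk: {Off, RedYellow, Flashing}.
States satisfying EX (red ∨ ¬walk): {Off, Green, Flashing}.

{Off, Green, Flashing}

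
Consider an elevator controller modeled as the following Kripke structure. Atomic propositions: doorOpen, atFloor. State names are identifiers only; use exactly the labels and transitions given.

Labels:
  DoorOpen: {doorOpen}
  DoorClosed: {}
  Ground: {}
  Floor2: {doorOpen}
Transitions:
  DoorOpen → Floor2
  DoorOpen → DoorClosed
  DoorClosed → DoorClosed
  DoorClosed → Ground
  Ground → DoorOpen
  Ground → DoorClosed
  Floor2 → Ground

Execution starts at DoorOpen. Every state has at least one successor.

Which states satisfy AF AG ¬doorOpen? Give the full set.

States satisfying AG ¬doorOpen: ∅.
States satisfying AF AG ¬doorOpen: ∅.

none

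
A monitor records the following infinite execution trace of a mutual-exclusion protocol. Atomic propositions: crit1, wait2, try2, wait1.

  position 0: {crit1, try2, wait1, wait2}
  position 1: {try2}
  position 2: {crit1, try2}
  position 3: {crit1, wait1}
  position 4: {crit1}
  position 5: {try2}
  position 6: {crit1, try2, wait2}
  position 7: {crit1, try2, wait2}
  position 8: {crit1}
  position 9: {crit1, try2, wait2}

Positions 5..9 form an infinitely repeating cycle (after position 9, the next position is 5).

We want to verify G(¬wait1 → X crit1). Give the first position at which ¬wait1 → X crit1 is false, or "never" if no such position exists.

Check ¬wait1 → X crit1 at each position in order: 0 ✓, 1 ✓, 2 ✓, 3 ✓.
At position 4 the labels are {crit1} and the next position 5 has {try2}, so ¬wait1 → X crit1 is false there. This is the first violation.

4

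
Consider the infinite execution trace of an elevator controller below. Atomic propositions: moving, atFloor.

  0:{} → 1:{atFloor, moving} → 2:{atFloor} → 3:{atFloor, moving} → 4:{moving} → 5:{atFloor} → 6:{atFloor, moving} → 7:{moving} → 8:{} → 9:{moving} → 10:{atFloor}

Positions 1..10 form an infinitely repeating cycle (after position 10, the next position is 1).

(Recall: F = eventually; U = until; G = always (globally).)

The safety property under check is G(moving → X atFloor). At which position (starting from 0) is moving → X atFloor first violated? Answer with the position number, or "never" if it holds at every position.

3

Check moving → X atFloor at each position in order: 0 ✓, 1 ✓, 2 ✓.
At position 3 the labels are {atFloor, moving} and the next position 4 has {moving}, so moving → X atFloor is false there. This is the first violation.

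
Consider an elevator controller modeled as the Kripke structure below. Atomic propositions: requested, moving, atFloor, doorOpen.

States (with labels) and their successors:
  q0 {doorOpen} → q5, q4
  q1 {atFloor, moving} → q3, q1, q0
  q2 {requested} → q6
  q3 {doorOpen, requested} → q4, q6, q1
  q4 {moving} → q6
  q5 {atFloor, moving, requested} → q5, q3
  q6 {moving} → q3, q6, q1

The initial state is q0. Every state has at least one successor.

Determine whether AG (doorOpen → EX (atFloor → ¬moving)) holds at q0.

Satisfied

States satisfying doorOpen → EX (atFloor → ¬moving): {q0, q1, q2, q3, q4, q5, q6}.
States satisfying AG (doorOpen → EX (atFloor → ¬moving)): {q0, q1, q2, q3, q4, q5, q6}.
Every state reachable from q0 satisfies doorOpen → EX (atFloor → ¬moving).
q0 ∈ Sat(AG (doorOpen → EX (atFloor → ¬moving))).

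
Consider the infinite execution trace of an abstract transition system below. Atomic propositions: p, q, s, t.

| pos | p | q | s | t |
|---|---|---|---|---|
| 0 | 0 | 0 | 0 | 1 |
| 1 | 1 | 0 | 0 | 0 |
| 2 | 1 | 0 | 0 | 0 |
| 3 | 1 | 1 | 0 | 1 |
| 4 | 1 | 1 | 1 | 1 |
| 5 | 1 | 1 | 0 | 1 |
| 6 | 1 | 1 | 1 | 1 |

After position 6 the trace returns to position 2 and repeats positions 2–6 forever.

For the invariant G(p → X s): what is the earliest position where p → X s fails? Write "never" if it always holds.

1

Check p → X s at each position in order: 0 ✓.
At position 1 the labels are {p} and the next position 2 has {p}, so p → X s is false there. This is the first violation.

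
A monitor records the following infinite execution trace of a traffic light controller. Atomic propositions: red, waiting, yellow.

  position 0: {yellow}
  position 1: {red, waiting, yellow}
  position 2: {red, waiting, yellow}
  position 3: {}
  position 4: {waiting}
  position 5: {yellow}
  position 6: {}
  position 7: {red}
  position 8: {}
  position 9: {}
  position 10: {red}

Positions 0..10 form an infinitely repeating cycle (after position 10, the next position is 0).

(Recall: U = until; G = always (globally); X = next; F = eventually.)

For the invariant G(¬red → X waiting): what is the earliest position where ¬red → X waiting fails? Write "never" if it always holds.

Check ¬red → X waiting at each position in order: 0 ✓, 1 ✓, 2 ✓, 3 ✓.
At position 4 the labels are {waiting} and the next position 5 has {yellow}, so ¬red → X waiting is false there. This is the first violation.

4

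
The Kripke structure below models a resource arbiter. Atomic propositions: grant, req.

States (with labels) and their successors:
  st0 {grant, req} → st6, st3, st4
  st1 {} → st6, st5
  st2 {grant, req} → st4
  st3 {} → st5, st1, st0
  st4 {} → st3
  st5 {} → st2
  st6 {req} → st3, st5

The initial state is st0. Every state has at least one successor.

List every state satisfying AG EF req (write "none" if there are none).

States satisfying EF req: {st0, st1, st2, st3, st4, st5, st6}.
States satisfying AG EF req: {st0, st1, st2, st3, st4, st5, st6}.

{st0, st1, st2, st3, st4, st5, st6}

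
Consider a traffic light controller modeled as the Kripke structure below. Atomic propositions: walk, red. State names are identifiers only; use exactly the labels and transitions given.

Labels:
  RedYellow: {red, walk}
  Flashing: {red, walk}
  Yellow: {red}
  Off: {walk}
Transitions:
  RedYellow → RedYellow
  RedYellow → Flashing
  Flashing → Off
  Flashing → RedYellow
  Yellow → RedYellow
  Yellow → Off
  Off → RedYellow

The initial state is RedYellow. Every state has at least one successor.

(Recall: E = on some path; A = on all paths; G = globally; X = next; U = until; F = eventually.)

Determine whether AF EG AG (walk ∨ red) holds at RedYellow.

Yes

States satisfying EG AG (walk ∨ red): {RedYellow, Flashing, Yellow, Off}.
States satisfying AF EG AG (walk ∨ red): {RedYellow, Flashing, Yellow, Off}.
RedYellow ∈ Sat(AF EG AG (walk ∨ red)).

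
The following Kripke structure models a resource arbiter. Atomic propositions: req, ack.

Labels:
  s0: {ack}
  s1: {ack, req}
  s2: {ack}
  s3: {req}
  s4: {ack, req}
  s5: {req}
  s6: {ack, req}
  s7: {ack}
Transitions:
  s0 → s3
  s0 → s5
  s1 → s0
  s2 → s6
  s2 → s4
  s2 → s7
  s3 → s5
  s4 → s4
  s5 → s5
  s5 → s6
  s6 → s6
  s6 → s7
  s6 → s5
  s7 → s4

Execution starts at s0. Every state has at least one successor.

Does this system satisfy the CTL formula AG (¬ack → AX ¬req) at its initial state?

Does not hold

States satisfying ¬ack → AX ¬req: {s0, s1, s2, s4, s6, s7}.
States satisfying AG (¬ack → AX ¬req): {s4, s7}.
s3 is reachable from s0 and violates ¬ack → AX ¬req, so AG fails at s0.
s0 ∉ Sat(AG (¬ack → AX ¬req)).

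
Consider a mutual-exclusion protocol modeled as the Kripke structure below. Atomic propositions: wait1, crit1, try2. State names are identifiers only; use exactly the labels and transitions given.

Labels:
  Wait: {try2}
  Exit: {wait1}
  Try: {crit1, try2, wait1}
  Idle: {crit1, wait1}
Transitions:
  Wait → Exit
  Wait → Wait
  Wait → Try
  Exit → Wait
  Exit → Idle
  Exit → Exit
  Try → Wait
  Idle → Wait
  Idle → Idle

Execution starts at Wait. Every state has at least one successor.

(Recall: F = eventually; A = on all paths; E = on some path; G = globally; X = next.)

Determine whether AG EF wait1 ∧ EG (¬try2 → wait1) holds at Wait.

States satisfying EF wait1: {Wait, Exit, Try, Idle}.
States satisfying AG EF wait1: {Wait, Exit, Try, Idle}.
States satisfying ¬try2 → wait1: {Wait, Exit, Try, Idle}.
States satisfying EG (¬try2 → wait1): {Wait, Exit, Try, Idle}.
States satisfying AG EF wait1 ∧ EG (¬try2 → wait1): {Wait, Exit, Try, Idle}.
Wait ∈ Sat(AG EF wait1 ∧ EG (¬try2 → wait1)).

Satisfied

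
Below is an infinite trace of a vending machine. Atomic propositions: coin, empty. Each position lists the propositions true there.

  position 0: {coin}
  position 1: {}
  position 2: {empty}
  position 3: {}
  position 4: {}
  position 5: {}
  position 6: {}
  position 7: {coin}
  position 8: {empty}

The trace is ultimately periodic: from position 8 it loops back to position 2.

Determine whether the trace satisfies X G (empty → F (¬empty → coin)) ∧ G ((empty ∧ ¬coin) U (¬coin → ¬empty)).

The position after 0 is 1; G (empty → F (¬empty → coin)) is true there.
(empty ∧ ¬coin) U (¬coin → ¬empty) holds at every position 0..8, and those are all positions ever visited, so G ((empty ∧ ¬coin) U (¬coin → ¬empty)) holds.
At position 0: X G (empty → F (¬empty → coin)) is true; G ((empty ∧ ¬coin) U (¬coin → ¬empty)) is true; so X G (empty → F (¬empty → coin)) ∧ G ((empty ∧ ¬coin) U (¬coin → ¬empty)) is true.

Satisfied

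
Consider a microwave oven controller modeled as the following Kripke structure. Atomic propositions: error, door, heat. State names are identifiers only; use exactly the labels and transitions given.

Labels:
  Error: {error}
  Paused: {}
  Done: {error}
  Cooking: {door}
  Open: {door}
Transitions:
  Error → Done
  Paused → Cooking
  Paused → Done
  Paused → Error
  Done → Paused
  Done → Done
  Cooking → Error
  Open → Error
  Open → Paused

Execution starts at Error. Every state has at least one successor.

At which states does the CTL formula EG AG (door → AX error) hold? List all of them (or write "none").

{Error, Paused, Done, Cooking}

States satisfying AG (door → AX error): {Error, Paused, Done, Cooking}.
States satisfying EG AG (door → AX error): {Error, Paused, Done, Cooking}.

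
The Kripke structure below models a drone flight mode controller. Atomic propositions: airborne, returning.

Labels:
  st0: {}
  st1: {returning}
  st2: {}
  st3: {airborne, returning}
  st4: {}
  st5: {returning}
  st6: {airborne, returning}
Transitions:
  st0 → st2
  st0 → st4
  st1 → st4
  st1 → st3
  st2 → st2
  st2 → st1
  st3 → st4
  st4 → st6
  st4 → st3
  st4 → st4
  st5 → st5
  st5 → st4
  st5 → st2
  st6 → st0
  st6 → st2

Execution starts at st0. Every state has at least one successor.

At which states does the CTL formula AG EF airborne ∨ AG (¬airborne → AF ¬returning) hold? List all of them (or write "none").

States satisfying EF airborne: {st0, st1, st2, st3, st4, st5, st6}.
States satisfying AG EF airborne: {st0, st1, st2, st3, st4, st5, st6}.
States satisfying ¬airborne → AF ¬returning: {st0, st1, st2, st3, st4, st6}.
States satisfying AG (¬airborne → AF ¬returning): {st0, st1, st2, st3, st4, st6}.
States satisfying AG EF airborne ∨ AG (¬airborne → AF ¬returning): {st0, st1, st2, st3, st4, st5, st6}.

{st0, st1, st2, st3, st4, st5, st6}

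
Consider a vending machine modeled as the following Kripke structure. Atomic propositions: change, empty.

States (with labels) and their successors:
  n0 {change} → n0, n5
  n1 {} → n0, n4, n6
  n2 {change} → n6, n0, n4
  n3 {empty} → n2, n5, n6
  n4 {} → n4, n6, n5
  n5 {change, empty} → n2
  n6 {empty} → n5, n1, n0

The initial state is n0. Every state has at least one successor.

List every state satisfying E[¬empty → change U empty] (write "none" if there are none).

States satisfying ¬empty → change: {n0, n2, n3, n5, n6}.
States satisfying empty: {n3, n5, n6}.
States satisfying E[¬empty → change U empty]: {n0, n2, n3, n5, n6}.

{n0, n2, n3, n5, n6}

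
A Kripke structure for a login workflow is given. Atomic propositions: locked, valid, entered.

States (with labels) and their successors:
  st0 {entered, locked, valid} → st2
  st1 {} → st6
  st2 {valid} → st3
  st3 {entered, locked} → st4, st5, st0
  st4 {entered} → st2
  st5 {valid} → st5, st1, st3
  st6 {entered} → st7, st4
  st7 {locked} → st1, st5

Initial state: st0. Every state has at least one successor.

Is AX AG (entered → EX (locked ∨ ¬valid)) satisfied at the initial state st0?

States satisfying AG (entered → EX (locked ∨ ¬valid)): ∅.
States satisfying AX AG (entered → EX (locked ∨ ¬valid)): ∅.
st0 ∉ Sat(AX AG (entered → EX (locked ∨ ¬valid))).

Violated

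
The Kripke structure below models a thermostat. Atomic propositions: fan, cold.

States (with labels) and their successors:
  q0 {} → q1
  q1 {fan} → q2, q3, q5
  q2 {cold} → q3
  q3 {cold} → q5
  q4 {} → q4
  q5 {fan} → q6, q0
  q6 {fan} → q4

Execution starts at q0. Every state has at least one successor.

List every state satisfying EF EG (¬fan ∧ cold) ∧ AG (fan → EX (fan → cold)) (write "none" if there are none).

States satisfying EG (¬fan ∧ cold): ∅.
States satisfying EF EG (¬fan ∧ cold): ∅.
States satisfying fan → EX (fan → cold): {q0, q1, q2, q3, q4, q5, q6}.
States satisfying AG (fan → EX (fan → cold)): {q0, q1, q2, q3, q4, q5, q6}.
States satisfying EF EG (¬fan ∧ cold) ∧ AG (fan → EX (fan → cold)): ∅.

none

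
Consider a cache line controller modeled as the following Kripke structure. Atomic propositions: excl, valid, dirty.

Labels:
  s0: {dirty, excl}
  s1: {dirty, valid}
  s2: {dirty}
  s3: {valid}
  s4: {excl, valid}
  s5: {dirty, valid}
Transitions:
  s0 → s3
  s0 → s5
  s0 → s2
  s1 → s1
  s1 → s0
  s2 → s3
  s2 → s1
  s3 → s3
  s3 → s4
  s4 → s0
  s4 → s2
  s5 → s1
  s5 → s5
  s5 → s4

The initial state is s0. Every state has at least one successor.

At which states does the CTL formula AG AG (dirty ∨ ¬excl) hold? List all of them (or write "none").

none

States satisfying AG (dirty ∨ ¬excl): ∅.
States satisfying AG AG (dirty ∨ ¬excl): ∅.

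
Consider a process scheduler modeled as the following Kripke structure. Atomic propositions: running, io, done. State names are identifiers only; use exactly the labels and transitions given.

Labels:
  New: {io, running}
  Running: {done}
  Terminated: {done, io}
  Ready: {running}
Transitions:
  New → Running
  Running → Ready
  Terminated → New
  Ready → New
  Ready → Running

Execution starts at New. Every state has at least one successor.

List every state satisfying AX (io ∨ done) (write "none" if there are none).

States satisfying io ∨ done: {New, Running, Terminated}.
States satisfying AX (io ∨ done): {New, Terminated, Ready}.

{New, Terminated, Ready}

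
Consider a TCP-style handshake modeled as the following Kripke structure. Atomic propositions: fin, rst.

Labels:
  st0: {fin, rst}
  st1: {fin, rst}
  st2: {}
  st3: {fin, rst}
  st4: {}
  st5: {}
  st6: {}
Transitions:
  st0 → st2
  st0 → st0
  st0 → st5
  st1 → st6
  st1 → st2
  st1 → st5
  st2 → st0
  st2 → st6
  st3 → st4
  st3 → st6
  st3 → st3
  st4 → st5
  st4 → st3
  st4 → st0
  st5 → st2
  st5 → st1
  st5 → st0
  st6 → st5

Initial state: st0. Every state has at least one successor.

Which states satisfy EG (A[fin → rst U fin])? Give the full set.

{st0, st3}

States satisfying A[fin → rst U fin]: {st0, st1, st3}.
States satisfying EG (A[fin → rst U fin]): {st0, st3}.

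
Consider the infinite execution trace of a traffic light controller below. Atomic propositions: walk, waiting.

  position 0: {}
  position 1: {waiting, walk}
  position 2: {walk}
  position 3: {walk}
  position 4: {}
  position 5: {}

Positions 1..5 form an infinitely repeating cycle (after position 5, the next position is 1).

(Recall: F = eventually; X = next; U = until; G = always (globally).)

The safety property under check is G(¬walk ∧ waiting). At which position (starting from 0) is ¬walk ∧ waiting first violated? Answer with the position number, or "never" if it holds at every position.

0

At position 0 the labels are {}, so ¬walk ∧ waiting is false there. This is the first violation.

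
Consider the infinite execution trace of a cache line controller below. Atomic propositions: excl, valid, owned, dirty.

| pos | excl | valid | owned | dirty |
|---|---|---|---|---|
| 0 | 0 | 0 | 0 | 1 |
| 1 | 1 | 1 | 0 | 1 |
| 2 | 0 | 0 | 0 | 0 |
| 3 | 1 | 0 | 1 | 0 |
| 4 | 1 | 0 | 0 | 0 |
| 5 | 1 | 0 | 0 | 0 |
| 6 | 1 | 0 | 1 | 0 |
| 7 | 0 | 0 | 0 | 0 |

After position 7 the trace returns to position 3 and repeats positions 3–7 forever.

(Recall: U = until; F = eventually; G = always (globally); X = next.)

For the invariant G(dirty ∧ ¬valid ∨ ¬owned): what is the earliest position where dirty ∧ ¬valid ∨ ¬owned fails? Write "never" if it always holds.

Check dirty ∧ ¬valid ∨ ¬owned at each position in order: 0 ✓, 1 ✓, 2 ✓.
At position 3 the labels are {excl, owned}, so dirty ∧ ¬valid ∨ ¬owned is false there. This is the first violation.

3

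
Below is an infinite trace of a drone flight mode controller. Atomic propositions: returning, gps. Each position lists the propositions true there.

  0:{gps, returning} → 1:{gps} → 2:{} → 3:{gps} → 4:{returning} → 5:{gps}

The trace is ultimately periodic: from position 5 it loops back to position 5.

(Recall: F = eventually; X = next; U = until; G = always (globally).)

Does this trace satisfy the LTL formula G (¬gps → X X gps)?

¬gps → X X gps must hold at every position from 0 onward. It fails at position 2, so G (¬gps → X X gps) is false.
Positions where ¬gps holds: 2, 4.
Check X X gps at each: 2→fails, 4→ok.

Violated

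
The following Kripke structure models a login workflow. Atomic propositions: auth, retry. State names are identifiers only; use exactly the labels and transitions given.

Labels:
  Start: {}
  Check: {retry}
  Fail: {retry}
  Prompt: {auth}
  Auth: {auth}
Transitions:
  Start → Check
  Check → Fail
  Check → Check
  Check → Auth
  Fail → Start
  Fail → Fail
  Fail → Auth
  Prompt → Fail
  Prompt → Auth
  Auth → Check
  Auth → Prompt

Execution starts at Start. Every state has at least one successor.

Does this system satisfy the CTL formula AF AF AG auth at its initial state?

States satisfying AF AG auth: ∅.
States satisfying AF AF AG auth: ∅.
There is a path from Start along which AF AG auth never holds.
Start ∉ Sat(AF AF AG auth).

No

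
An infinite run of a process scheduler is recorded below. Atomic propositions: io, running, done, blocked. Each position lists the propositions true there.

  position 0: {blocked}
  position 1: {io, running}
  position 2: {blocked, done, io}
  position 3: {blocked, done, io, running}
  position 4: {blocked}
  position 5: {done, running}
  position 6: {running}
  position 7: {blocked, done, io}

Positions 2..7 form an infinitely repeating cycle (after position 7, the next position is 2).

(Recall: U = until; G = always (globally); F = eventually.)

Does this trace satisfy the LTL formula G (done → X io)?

done → X io must hold at every position from 0 onward. It fails at position 3, so G (done → X io) is false.
Positions where done holds: 2, 3, 5, 7.
Check X io at each: 2→ok, 3→fails, 5→fails, 7→ok.

Violated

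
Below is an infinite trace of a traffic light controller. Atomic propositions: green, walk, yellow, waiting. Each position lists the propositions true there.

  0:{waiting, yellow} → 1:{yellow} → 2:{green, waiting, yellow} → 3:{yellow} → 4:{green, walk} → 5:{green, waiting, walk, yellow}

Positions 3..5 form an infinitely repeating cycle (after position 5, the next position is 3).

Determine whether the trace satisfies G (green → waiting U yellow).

Violated

green → waiting U yellow must hold at every position from 0 onward. It fails at position 4, so G (green → waiting U yellow) is false.
Positions where green holds: 2, 4, 5.
Check waiting U yellow at each: 2→ok, 4→fails, 5→ok.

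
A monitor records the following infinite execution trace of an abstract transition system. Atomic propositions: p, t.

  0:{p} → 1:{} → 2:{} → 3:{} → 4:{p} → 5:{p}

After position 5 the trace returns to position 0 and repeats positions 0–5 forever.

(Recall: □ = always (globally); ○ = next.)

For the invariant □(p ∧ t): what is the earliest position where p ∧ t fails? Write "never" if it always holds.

At position 0 the labels are {p}, so p ∧ t is false there. This is the first violation.

0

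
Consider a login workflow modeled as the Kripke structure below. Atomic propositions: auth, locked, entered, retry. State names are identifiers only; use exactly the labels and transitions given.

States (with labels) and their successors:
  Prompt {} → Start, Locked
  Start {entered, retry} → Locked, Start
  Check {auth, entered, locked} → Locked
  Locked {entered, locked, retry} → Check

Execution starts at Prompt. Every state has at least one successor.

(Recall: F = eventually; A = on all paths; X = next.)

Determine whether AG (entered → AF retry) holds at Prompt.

Holds

States satisfying entered → AF retry: {Prompt, Start, Check, Locked}.
States satisfying AG (entered → AF retry): {Prompt, Start, Check, Locked}.
Every state reachable from Prompt satisfies entered → AF retry.
Prompt ∈ Sat(AG (entered → AF retry)).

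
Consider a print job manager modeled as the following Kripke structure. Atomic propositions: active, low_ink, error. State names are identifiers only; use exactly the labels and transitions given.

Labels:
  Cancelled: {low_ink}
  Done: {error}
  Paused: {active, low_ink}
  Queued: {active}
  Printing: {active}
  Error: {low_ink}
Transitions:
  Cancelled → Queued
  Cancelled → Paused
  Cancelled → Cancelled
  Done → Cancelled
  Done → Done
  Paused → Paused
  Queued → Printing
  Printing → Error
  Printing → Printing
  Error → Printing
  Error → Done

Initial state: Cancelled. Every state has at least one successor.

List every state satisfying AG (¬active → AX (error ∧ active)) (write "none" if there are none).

{Paused}

States satisfying ¬active → AX (error ∧ active): {Paused, Queued, Printing}.
States satisfying AG (¬active → AX (error ∧ active)): {Paused}.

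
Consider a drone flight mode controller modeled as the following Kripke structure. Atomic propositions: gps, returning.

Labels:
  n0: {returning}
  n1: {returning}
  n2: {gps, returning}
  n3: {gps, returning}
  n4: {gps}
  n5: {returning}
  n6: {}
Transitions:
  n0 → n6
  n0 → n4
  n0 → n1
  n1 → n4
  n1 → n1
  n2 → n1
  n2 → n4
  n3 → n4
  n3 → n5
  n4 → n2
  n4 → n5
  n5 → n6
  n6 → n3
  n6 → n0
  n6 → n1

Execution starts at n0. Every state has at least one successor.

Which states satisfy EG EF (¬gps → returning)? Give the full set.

States satisfying EF (¬gps → returning): {n0, n1, n2, n3, n4, n5, n6}.
States satisfying EG EF (¬gps → returning): {n0, n1, n2, n3, n4, n5, n6}.

{n0, n1, n2, n3, n4, n5, n6}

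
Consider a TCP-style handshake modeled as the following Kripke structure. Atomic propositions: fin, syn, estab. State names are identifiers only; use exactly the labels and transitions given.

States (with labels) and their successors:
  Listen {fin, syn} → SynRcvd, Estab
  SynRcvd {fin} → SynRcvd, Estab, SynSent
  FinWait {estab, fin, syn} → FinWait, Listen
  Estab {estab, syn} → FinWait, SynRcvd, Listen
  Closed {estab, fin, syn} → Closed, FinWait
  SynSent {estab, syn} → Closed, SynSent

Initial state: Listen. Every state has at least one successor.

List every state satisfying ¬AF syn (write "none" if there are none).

{SynRcvd}

States satisfying syn: {Listen, FinWait, Estab, Closed, SynSent}.
States satisfying AF syn: {Listen, FinWait, Estab, Closed, SynSent}.
States satisfying ¬AF syn: {SynRcvd}.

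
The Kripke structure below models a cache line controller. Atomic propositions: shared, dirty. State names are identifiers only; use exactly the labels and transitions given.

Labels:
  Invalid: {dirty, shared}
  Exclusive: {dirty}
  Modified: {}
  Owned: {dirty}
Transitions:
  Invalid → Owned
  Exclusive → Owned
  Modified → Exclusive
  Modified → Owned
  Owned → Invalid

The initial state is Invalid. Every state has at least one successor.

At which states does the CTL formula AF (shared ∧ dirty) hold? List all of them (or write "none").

States satisfying shared ∧ dirty: {Invalid}.
States satisfying AF (shared ∧ dirty): {Invalid, Exclusive, Modified, Owned}.

{Invalid, Exclusive, Modified, Owned}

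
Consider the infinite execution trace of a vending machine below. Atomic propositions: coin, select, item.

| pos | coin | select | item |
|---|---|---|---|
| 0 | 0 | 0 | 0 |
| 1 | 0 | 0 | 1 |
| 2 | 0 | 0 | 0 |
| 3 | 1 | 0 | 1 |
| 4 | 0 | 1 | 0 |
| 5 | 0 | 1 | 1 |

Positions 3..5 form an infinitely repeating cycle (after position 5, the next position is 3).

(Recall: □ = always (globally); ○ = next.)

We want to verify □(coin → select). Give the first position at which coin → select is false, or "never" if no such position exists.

Check coin → select at each position in order: 0 ✓, 1 ✓, 2 ✓.
At position 3 the labels are {coin, item}, so coin → select is false there. This is the first violation.

3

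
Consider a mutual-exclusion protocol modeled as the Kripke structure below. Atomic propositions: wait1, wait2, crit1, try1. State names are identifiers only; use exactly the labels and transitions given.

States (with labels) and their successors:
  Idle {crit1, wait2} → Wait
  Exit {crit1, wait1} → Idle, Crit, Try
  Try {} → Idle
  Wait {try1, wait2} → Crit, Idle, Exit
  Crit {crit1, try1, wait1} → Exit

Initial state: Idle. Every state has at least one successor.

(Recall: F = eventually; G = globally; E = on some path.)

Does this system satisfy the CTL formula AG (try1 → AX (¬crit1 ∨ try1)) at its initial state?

Violated

States satisfying try1 → AX (¬crit1 ∨ try1): {Idle, Exit, Try}.
States satisfying AG (try1 → AX (¬crit1 ∨ try1)): ∅.
Crit is reachable from Idle and violates try1 → AX (¬crit1 ∨ try1), so AG fails at Idle.
Idle ∉ Sat(AG (try1 → AX (¬crit1 ∨ try1))).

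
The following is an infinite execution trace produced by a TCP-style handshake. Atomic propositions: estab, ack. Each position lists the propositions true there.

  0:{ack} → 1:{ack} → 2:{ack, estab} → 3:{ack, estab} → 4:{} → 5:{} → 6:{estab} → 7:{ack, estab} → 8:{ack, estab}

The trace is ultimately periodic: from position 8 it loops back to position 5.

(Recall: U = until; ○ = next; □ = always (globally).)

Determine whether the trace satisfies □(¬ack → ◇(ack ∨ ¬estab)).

Satisfied

¬ack → ◇(ack ∨ ¬estab) holds at every position 0..8, and those are all positions ever visited, so □(¬ack → ◇(ack ∨ ¬estab)) holds.
Positions where ¬ack holds: 4, 5, 6.
Check ◇(ack ∨ ¬estab) at each: 4→ok, 5→ok, 6→ok.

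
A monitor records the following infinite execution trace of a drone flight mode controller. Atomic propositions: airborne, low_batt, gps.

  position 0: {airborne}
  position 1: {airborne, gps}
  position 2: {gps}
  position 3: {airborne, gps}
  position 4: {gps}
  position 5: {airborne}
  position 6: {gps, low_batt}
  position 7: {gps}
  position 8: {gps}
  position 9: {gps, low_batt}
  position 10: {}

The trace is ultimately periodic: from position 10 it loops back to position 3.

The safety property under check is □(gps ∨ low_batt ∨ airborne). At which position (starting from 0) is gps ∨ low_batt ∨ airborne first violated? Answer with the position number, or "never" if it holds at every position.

10

Check gps ∨ low_batt ∨ airborne at each position in order: 0 ✓, 1 ✓, 2 ✓, 3 ✓, 4 ✓, 5 ✓, 6 ✓, 7 ✓, 8 ✓, 9 ✓.
At position 10 the labels are {}, so gps ∨ low_batt ∨ airborne is false there. This is the first violation.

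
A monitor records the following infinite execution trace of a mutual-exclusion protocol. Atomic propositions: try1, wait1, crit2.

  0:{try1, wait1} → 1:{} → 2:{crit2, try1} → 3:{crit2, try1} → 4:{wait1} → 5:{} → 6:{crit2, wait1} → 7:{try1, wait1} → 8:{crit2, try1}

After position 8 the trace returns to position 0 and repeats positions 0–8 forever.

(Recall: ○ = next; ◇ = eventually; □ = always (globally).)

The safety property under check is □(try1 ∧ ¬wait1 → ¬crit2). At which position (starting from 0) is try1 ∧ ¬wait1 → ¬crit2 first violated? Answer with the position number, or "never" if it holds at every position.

Check try1 ∧ ¬wait1 → ¬crit2 at each position in order: 0 ✓, 1 ✓.
At position 2 the labels are {crit2, try1}, so try1 ∧ ¬wait1 → ¬crit2 is false there. This is the first violation.

2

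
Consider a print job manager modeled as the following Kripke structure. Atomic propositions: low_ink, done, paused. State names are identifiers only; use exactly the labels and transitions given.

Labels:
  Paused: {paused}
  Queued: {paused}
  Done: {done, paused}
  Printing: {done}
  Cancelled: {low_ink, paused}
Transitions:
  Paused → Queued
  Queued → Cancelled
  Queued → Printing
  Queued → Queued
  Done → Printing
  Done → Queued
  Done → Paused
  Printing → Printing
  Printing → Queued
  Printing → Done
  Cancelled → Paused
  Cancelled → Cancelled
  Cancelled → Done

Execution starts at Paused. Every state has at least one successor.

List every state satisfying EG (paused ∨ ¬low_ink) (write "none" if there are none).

{Paused, Queued, Done, Printing, Cancelled}

States satisfying paused ∨ ¬low_ink: {Paused, Queued, Done, Printing, Cancelled}.
States satisfying EG (paused ∨ ¬low_ink): {Paused, Queued, Done, Printing, Cancelled}.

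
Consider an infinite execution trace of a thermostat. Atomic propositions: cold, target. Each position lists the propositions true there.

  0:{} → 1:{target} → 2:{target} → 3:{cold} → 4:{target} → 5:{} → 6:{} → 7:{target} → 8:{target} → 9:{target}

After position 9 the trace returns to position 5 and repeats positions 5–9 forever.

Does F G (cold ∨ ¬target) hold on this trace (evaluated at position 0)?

Violated

G (cold ∨ ¬target) is false at every position 0..9, so it never becomes true and F G (cold ∨ ¬target) fails.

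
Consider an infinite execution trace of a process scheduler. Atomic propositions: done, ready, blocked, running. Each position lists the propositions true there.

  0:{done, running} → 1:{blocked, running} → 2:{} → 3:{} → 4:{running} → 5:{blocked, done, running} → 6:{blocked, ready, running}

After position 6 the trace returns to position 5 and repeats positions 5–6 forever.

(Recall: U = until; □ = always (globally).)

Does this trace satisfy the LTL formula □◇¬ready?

Yes

◇¬ready holds at every position 0..6, and those are all positions ever visited, so □◇¬ready holds.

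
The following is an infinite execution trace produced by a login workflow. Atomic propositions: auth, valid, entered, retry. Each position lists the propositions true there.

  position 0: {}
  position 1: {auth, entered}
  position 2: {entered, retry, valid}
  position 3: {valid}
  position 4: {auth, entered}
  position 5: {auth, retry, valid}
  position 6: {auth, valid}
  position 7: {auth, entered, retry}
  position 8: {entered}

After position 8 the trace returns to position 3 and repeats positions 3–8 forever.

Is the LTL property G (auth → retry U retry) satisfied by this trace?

auth → retry U retry must hold at every position from 0 onward. It fails at position 1, so G (auth → retry U retry) is false.
Positions where auth holds: 1, 4, 5, 6, 7.
Check retry U retry at each: 1→fails, 4→fails, 5→ok, 6→fails, 7→ok.

No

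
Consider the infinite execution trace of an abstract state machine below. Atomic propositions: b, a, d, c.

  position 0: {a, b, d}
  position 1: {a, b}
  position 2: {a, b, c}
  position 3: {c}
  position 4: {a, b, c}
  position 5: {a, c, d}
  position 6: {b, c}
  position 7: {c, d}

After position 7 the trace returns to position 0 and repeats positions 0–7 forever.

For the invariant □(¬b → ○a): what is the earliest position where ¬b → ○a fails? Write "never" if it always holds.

Check ¬b → ○a at each position in order: 0 ✓, 1 ✓, 2 ✓, 3 ✓, 4 ✓.
At position 5 the labels are {a, c, d} and the next position 6 has {b, c}, so ¬b → ○a is false there. This is the first violation.

5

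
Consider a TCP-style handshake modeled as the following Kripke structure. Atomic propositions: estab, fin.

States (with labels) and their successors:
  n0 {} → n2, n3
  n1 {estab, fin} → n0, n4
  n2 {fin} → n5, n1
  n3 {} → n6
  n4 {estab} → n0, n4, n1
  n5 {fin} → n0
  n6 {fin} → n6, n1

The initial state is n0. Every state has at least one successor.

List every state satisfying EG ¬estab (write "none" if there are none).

{n0, n2, n3, n5, n6}

States satisfying ¬estab: {n0, n2, n3, n5, n6}.
States satisfying EG ¬estab: {n0, n2, n3, n5, n6}.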